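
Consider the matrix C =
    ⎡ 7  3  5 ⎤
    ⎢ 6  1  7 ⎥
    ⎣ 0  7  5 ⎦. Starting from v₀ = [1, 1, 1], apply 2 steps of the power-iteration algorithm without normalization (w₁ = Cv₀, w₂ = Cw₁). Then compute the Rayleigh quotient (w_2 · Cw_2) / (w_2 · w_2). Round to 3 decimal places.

λ ≈ 13.472

w1 = Cv₀ = (7·1 + 3·1 + 5·1; 6·1 + 1·1 + 7·1; 0·1 + 7·1 + 5·1) = (15, 14, 12)
w2 = Cw1 = (7·15 + 3·14 + 5·12; 6·15 + 1·14 + 7·12; 0·15 + 7·14 + 5·12) = (207, 188, 158)
Cw2 = (2803, 2536, 2106)
w2·Cw2 = 207·2803 + 188·2536 + 158·2106 = 1389737; w2·w2 = 207·207 + 188·188 + 158·158 = 103157
λ ≈ 1389737/103157 = 13.472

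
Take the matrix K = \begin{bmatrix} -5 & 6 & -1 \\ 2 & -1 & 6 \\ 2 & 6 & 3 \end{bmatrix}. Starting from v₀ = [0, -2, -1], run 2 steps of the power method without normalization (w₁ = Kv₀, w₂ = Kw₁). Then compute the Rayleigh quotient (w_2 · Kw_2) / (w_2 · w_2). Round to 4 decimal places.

λ ≈ 3.4724

w1 = Kv₀ = ((-5)·0 + 6·(-2) + (-1)·(-1); 2·0 + (-1)·(-2) + 6·(-1); 2·0 + 6·(-2) + 3·(-1)) = (-11, -4, -15)
w2 = Kw1 = ((-5)·(-11) + 6·(-4) + (-1)·(-15); 2·(-11) + (-1)·(-4) + 6·(-15); 2·(-11) + 6·(-4) + 3·(-15)) = (46, -108, -91)
Kw2 = (-787, -346, -829)
w2·Kw2 = 46·(-787) + (-108)·(-346) + (-91)·(-829) = 76605; w2·w2 = 46·46 + (-108)·(-108) + (-91)·(-91) = 22061
λ ≈ 76605/22061 = 3.4724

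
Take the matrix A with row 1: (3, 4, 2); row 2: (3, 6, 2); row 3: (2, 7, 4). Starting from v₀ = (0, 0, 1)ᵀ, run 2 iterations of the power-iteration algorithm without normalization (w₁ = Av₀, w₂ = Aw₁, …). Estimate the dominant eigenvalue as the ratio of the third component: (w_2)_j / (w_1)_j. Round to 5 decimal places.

w1 = Av₀ = (3·0 + 4·0 + 2·1; 3·0 + 6·0 + 2·1; 2·0 + 7·0 + 4·1) = (2, 2, 4)
w2 = Aw1 = (3·2 + 4·2 + 2·4; 3·2 + 6·2 + 2·4; 2·2 + 7·2 + 4·4) = (22, 26, 34)
Ratio at component: 34 / 4 = 8.50000

8.50000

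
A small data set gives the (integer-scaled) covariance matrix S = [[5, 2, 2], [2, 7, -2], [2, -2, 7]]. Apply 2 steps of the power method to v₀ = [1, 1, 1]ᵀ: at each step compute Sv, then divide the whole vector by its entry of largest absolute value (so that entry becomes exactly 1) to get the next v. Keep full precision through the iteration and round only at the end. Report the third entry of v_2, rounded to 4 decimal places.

0.7260

Sv0 = (9.00000, 7.00000, 7.00000); divide by 9.00000 → v1 = (1.00000, 0.77778, 0.77778)
Sv1 = (8.11111, 5.88889, 5.88889); divide by 8.11111 → v2 = (1.00000, 0.72603, 0.72603)
Requested entry of v2: 53/73 = 0.7260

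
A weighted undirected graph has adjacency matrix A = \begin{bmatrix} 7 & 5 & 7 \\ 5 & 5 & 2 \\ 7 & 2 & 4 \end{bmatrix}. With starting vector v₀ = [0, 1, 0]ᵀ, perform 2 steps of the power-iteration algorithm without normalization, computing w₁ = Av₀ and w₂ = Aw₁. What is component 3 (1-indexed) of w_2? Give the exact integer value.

53

w1 = Av₀ = (5, 5, 2)
w2 = Aw1 = (74, 54, 53)
The requested component of w2 is 53.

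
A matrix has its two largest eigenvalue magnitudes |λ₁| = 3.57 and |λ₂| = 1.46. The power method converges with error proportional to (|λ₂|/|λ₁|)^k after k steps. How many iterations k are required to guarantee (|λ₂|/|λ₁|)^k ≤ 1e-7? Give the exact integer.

19

|λ₂/λ₁| = 1.46/3.57 = 0.40896
Need k ≥ ln(1e-7) / ln(0.40896) = -16.1181 / -0.8941 ≈ 18.027
Smallest integer k satisfying the bound: 19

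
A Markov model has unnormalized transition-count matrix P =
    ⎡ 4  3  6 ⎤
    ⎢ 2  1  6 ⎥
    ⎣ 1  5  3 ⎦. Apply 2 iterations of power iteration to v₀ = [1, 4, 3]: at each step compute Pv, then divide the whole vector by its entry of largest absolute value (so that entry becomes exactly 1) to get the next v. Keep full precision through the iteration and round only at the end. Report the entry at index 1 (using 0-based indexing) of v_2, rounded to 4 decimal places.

0.7010

Pv0 = (34.00000, 24.00000, 30.00000); divide by 34.00000 → v1 = (1.00000, 0.70588, 0.88235)
Pv1 = (11.41176, 8.00000, 7.17647); divide by 11.41176 → v2 = (1.00000, 0.70103, 0.62887)
Requested entry of v2: 272/388 = 0.7010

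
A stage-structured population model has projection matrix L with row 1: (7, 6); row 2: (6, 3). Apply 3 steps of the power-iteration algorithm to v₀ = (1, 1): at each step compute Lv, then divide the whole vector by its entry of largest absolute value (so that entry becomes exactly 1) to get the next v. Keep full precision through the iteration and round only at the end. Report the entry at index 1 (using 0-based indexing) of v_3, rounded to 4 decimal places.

Lv0 = (13.00000, 9.00000); divide by 13.00000 → v1 = (1.00000, 0.69231)
Lv1 = (11.15385, 8.07692); divide by 11.15385 → v2 = (1.00000, 0.72414)
Lv2 = (11.34483, 8.17241); divide by 11.34483 → v3 = (1.00000, 0.72036)
Requested entry of v3: 1185/1645 = 0.7204

0.7204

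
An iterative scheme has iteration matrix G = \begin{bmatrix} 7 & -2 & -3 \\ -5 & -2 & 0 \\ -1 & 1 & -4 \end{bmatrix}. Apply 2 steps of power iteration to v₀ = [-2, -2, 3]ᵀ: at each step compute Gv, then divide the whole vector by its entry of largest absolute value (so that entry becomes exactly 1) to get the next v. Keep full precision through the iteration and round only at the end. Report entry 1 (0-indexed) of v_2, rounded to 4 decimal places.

-0.5360

Gv0 = (-19.00000, 14.00000, -12.00000); divide by -19.00000 → v1 = (1.00000, -0.73684, 0.63158)
Gv1 = (6.57895, -3.52632, -4.26316); divide by 6.57895 → v2 = (1.00000, -0.53600, -0.64800)
Requested entry of v2: 67/-125 = -0.5360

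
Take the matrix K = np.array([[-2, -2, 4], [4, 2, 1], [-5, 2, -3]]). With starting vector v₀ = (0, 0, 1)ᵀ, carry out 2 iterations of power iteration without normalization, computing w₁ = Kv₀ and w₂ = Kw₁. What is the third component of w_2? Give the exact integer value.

-9

w1 = Kv₀ = ((-2)·0 + (-2)·0 + 4·1; 4·0 + 2·0 + 1·1; (-5)·0 + 2·0 + (-3)·1) = (4, 1, -3)
w2 = Kw1 = ((-2)·4 + (-2)·1 + 4·(-3); 4·4 + 2·1 + 1·(-3); (-5)·4 + 2·1 + (-3)·(-3)) = (-22, 15, -9)
The requested component of w2 is -9.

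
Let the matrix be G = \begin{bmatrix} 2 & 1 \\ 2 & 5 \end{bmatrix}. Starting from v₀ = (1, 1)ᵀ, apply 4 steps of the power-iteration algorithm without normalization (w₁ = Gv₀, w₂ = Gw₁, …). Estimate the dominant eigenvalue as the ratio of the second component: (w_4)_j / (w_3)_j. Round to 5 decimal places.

w1 = Gv₀ = (3, 7)
w2 = Gw1 = (13, 41)
w3 = Gw2 = (67, 231)
w4 = Gw3 = (365, 1289)
Ratio at component: 1289 / 231 = 5.58009

5.58009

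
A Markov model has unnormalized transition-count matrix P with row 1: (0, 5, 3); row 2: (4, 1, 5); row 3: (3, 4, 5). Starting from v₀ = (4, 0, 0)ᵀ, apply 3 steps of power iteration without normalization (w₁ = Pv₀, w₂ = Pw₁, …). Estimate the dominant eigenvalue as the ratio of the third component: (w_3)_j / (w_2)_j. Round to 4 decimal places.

w1 = Pv₀ = (0·4 + 5·0 + 3·0; 4·4 + 1·0 + 5·0; 3·4 + 4·0 + 5·0) = (0, 16, 12)
w2 = Pw1 = (0·0 + 5·16 + 3·12; 4·0 + 1·16 + 5·12; 3·0 + 4·16 + 5·12) = (116, 76, 124)
w3 = Pw2 = (752, 1160, 1272)
Ratio at component: 1272 / 124 = 10.2581

λ ≈ 10.2581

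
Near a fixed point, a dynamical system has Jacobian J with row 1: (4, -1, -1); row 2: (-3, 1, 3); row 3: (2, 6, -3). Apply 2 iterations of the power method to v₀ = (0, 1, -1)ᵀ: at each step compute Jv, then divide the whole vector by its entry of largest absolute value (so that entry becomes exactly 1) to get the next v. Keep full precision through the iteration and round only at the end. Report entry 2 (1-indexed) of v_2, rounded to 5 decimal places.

Jv0 = (0.000000, -2.000000, 9.000000); divide by 9.000000 → v1 = (0.000000, -0.222222, 1.000000)
Jv1 = (-0.777778, 2.777778, -4.333333); divide by -4.333333 → v2 = (0.179487, -0.641026, 1.000000)
Requested entry of v2: 25/-39 = -0.64103

-0.64103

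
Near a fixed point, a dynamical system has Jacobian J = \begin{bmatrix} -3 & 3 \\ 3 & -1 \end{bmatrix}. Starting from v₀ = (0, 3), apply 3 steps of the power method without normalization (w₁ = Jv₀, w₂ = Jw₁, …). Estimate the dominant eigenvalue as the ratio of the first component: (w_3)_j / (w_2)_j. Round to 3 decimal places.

w1 = Jv₀ = ((-3)·0 + 3·3; 3·0 + (-1)·3) = (9, -3)
w2 = Jw1 = ((-3)·9 + 3·(-3); 3·9 + (-1)·(-3)) = (-36, 30)
w3 = Jw2 = (198, -138)
Ratio at component: 198 / -36 = -5.500

-5.500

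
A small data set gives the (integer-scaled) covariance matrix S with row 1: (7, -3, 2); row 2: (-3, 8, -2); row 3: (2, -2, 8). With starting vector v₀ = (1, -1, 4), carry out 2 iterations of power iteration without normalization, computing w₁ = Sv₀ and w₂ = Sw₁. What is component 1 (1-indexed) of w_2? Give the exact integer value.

255

w1 = Sv₀ = (18, -19, 36)
w2 = Sw1 = (255, -278, 362)
The requested component of w2 is 255.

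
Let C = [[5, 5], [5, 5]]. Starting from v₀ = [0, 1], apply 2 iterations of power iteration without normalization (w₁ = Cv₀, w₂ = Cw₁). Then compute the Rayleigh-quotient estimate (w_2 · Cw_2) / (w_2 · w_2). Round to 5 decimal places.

10.00000

w1 = Cv₀ = (5·0 + 5·1; 5·0 + 5·1) = (5, 5)
w2 = Cw1 = (5·5 + 5·5; 5·5 + 5·5) = (50, 50)
Cw2 = (500, 500)
w2·Cw2 = 50·500 + 50·500 = 50000; w2·w2 = 50·50 + 50·50 = 5000
λ ≈ 50000/5000 = 10.00000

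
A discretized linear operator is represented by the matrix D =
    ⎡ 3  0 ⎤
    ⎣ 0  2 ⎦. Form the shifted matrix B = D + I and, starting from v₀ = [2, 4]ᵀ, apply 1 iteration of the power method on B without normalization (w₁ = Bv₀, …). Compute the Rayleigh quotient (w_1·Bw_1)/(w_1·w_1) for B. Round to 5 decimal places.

μ ≈ 3.30769

B = D + I has rows (4, 0); (0, 3)
w1 = Bv₀ = (8, 12)
Bw1 = (32, 36)
w1·Bw1 = 688; w1·w1 = 208; μ ≈ 688/208 = 3.30769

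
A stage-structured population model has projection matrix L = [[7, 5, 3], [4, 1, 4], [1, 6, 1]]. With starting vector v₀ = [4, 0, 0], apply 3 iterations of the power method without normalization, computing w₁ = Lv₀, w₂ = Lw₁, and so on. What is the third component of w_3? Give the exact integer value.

1280

w1 = Lv₀ = (7·4 + 5·0 + 3·0; 4·4 + 1·0 + 4·0; 1·4 + 6·0 + 1·0) = (28, 16, 4)
w2 = Lw1 = (7·28 + 5·16 + 3·4; 4·28 + 1·16 + 4·4; 1·28 + 6·16 + 1·4) = (288, 144, 128)
w3 = Lw2 = (3120, 1808, 1280)
The requested component of w3 is 1280.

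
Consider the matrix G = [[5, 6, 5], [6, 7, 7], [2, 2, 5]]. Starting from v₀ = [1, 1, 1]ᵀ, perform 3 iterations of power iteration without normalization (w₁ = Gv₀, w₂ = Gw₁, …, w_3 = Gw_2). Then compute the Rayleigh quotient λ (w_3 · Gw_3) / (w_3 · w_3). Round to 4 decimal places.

w1 = Gv₀ = (5·1 + 6·1 + 5·1; 6·1 + 7·1 + 7·1; 2·1 + 2·1 + 5·1) = (16, 20, 9)
w2 = Gw1 = (5·16 + 6·20 + 5·9; 6·16 + 7·20 + 7·9; 2·16 + 2·20 + 5·9) = (245, 299, 117)
w3 = Gw2 = (3604, 4382, 1673)
Gw3 = (52677, 64009, 24337)
w3·Gw3 = 3604·52677 + 4382·64009 + 1673·24337 = 511051147; w3·w3 = 3604·3604 + 4382·4382 + 1673·1673 = 34989669
λ ≈ 511051147/34989669 = 14.6058

14.6058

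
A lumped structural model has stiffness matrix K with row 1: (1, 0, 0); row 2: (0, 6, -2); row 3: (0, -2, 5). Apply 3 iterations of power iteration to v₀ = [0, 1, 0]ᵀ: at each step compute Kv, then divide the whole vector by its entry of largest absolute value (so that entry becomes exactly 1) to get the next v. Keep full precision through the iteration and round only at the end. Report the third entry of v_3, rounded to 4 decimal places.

-0.6690

Kv0 = (0.00000, 6.00000, -2.00000); divide by 6.00000 → v1 = (0.00000, 1.00000, -0.33333)
Kv1 = (0.00000, 6.66667, -3.66667); divide by 6.66667 → v2 = (0.00000, 1.00000, -0.55000)
Kv2 = (0.00000, 7.10000, -4.75000); divide by 7.10000 → v3 = (0.00000, 1.00000, -0.66901)
Requested entry of v3: -190/284 = -0.6690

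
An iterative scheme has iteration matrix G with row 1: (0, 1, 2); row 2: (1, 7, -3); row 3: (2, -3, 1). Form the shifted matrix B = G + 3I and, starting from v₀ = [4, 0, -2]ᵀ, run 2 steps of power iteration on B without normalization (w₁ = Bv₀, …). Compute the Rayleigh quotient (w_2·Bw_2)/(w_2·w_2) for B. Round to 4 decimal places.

μ ≈ 10.4029

B = G + 3I has rows (3, 1, 2); (1, 10, -3); (2, -3, 4)
w1 = Bv₀ = (3·4 + 1·0 + 2·(-2); 1·4 + 10·0 + (-3)·(-2); 2·4 + (-3)·0 + 4·(-2)) = (8, 10, 0)
w2 = Bw1 = (3·8 + 1·10 + 2·0; 1·8 + 10·10 + (-3)·0; 2·8 + (-3)·10 + 4·0) = (34, 108, -14)
Bw2 = (182, 1156, -312)
w2·Bw2 = 135404; w2·w2 = 13016; μ ≈ 135404/13016 = 10.4029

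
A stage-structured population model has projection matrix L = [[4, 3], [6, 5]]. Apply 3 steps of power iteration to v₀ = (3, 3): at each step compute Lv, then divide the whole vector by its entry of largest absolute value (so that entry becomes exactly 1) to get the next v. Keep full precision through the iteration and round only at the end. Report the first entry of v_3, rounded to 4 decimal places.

Lv0 = (21.00000, 33.00000); divide by 33.00000 → v1 = (0.63636, 1.00000)
Lv1 = (5.54545, 8.81818); divide by 8.81818 → v2 = (0.62887, 1.00000)
Lv2 = (5.51546, 8.77320); divide by 8.77320 → v3 = (0.62867, 1.00000)
Requested entry of v3: 1605/2553 = 0.6287

0.6287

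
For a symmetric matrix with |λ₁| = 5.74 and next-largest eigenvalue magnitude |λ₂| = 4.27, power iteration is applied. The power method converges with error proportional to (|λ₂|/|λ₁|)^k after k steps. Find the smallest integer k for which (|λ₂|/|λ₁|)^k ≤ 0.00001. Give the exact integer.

39

|λ₂/λ₁| = 4.27/5.74 = 0.74390
Need k ≥ ln(0.00001) / ln(0.74390) = -11.5129 / -0.2958 ≈ 38.915
Smallest integer k satisfying the bound: 39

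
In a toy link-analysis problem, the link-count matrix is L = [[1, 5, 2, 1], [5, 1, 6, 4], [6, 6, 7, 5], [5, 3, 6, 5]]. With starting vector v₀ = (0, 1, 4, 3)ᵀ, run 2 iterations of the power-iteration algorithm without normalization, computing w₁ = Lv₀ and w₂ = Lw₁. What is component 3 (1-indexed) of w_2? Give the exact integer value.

w1 = Lv₀ = (16, 37, 49, 42)
w2 = Lw1 = (341, 579, 871, 695)
The requested component of w2 is 871.

871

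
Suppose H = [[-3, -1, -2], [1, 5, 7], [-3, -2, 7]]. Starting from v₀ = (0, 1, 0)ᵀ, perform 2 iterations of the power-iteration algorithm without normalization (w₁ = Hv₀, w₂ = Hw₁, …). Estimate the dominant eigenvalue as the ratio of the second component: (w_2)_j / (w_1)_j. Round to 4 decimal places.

λ ≈ 2.0000

w1 = Hv₀ = ((-3)·0 + (-1)·1 + (-2)·0; 1·0 + 5·1 + 7·0; (-3)·0 + (-2)·1 + 7·0) = (-1, 5, -2)
w2 = Hw1 = ((-3)·(-1) + (-1)·5 + (-2)·(-2); 1·(-1) + 5·5 + 7·(-2); (-3)·(-1) + (-2)·5 + 7·(-2)) = (2, 10, -21)
Ratio at component: 10 / 5 = 2.0000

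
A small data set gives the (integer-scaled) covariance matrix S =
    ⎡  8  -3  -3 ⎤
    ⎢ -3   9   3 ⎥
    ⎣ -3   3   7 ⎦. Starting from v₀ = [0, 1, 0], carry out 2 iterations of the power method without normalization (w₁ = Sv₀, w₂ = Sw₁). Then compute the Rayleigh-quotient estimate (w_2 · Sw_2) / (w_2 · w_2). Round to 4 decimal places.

λ ≈ 13.8000

w1 = Sv₀ = (8·0 + (-3)·1 + (-3)·0; (-3)·0 + 9·1 + 3·0; (-3)·0 + 3·1 + 7·0) = (-3, 9, 3)
w2 = Sw1 = (8·(-3) + (-3)·9 + (-3)·3; (-3)·(-3) + 9·9 + 3·3; (-3)·(-3) + 3·9 + 7·3) = (-60, 99, 57)
Sw2 = (-948, 1242, 876)
w2·Sw2 = (-60)·(-948) + 99·1242 + 57·876 = 229770; w2·w2 = (-60)·(-60) + 99·99 + 57·57 = 16650
λ ≈ 229770/16650 = 13.8000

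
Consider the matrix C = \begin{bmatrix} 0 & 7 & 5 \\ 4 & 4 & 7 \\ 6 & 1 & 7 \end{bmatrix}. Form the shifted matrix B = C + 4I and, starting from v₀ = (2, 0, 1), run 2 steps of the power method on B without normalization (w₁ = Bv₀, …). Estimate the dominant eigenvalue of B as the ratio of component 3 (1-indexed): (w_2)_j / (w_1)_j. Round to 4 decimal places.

15.0435

B = C + 4I has rows (4, 7, 5); (4, 8, 7); (6, 1, 11)
w1 = Bv₀ = (13, 15, 23)
w2 = Bw1 = (272, 333, 346)
Ratio: 346/23 = 15.0435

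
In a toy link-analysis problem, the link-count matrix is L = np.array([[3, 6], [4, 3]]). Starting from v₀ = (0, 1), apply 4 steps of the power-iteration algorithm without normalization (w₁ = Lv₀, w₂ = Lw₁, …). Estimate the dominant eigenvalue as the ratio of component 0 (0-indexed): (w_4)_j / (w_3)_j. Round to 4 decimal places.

λ ≈ 7.7647

w1 = Lv₀ = (3·0 + 6·1; 4·0 + 3·1) = (6, 3)
w2 = Lw1 = (3·6 + 6·3; 4·6 + 3·3) = (36, 33)
w3 = Lw2 = (306, 243)
w4 = Lw3 = (2376, 1953)
Ratio at component: 2376 / 306 = 7.7647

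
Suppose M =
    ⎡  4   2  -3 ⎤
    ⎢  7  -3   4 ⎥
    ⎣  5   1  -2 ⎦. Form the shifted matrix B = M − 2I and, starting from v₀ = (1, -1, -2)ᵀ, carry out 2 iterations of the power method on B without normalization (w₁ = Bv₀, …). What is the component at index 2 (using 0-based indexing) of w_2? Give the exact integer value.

B = M − 2I has rows (2, 2, -3); (7, -5, 4); (5, 1, -4)
w1 = Bv₀ = (6, 4, 12)
w2 = Bw1 = (-16, 70, -14)
Requested component of w2: -14

-14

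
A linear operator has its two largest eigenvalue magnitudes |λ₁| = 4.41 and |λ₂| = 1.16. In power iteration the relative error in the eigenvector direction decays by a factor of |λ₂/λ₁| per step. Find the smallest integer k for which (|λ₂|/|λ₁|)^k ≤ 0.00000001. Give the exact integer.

14

|λ₂/λ₁| = 1.16/4.41 = 0.26304
Need k ≥ ln(0.00000001) / ln(0.26304) = -18.4207 / -1.3355 ≈ 13.794
Smallest integer k satisfying the bound: 14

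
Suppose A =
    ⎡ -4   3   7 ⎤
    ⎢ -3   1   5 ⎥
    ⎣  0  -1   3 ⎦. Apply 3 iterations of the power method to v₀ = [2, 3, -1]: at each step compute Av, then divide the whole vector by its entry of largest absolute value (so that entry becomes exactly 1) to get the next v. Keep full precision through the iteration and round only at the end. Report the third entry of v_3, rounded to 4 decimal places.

Av0 = (-6.00000, -8.00000, -6.00000); divide by -8.00000 → v1 = (0.75000, 1.00000, 0.75000)
Av1 = (5.25000, 2.50000, 1.25000); divide by 5.25000 → v2 = (1.00000, 0.47619, 0.23810)
Av2 = (-0.90476, -1.33333, 0.23810); divide by -1.33333 → v3 = (0.67857, 1.00000, -0.17857)
Requested entry of v3: -10/56 = -0.1786

-0.1786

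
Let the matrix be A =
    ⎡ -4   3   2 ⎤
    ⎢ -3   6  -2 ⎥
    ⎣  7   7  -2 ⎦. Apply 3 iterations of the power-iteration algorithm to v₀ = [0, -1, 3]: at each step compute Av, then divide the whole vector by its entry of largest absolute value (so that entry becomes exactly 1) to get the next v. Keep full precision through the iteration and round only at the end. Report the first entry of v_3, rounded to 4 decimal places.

Av0 = (3.00000, -12.00000, -13.00000); divide by -13.00000 → v1 = (-0.23077, 0.92308, 1.00000)
Av1 = (5.69231, 4.23077, 2.84615); divide by 5.69231 → v2 = (1.00000, 0.74324, 0.50000)
Av2 = (-0.77027, 0.45946, 11.20270); divide by 11.20270 → v3 = (-0.06876, 0.04101, 1.00000)
Requested entry of v3: 57/-829 = -0.0688

-0.0688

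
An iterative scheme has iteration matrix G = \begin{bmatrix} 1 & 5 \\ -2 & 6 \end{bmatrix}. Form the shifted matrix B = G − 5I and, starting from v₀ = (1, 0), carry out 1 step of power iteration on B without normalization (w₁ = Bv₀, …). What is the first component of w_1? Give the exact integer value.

-4

B = G − 5I has rows (-4, 5); (-2, 1)
w1 = Bv₀ = (-4, -2)
Requested component of w1: -4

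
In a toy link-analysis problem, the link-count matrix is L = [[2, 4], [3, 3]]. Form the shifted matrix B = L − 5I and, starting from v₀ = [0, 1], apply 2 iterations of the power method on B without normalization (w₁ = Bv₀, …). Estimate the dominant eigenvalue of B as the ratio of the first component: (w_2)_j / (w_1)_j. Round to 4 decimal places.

B = L − 5I has rows (-3, 4); (3, -2)
w1 = Bv₀ = (4, -2)
w2 = Bw1 = (-20, 16)
Ratio: -20/4 = -5.0000

μ ≈ -5.0000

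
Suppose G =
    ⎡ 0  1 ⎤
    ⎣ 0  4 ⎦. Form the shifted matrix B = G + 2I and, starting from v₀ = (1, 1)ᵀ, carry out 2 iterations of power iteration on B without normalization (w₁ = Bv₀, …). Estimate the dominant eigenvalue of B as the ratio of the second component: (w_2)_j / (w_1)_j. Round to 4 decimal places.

B = G + 2I has rows (2, 1); (0, 6)
w1 = Bv₀ = (3, 6)
w2 = Bw1 = (12, 36)
Ratio: 36/6 = 6.0000

6.0000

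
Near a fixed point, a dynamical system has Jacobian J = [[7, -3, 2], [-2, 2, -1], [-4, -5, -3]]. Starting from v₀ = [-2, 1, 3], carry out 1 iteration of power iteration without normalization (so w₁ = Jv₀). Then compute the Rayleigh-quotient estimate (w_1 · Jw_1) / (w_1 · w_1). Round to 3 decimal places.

w1 = Jv₀ = (7·(-2) + (-3)·1 + 2·3; (-2)·(-2) + 2·1 + (-1)·3; (-4)·(-2) + (-5)·1 + (-3)·3) = (-11, 3, -6)
Jw1 = (-98, 34, 47)
w1·Jw1 = (-11)·(-98) + 3·34 + (-6)·47 = 898; w1·w1 = (-11)·(-11) + 3·3 + (-6)·(-6) = 166
λ ≈ 898/166 = 5.410

λ ≈ 5.410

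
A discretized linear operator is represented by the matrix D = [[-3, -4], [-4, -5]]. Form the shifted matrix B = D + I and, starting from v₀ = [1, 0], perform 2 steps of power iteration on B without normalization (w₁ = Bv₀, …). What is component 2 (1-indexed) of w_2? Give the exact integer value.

24

B = D + I has rows (-2, -4); (-4, -4)
w1 = Bv₀ = ((-2)·1 + (-4)·0; (-4)·1 + (-4)·0) = (-2, -4)
w2 = Bw1 = ((-2)·(-2) + (-4)·(-4); (-4)·(-2) + (-4)·(-4)) = (20, 24)
Requested component of w2: 24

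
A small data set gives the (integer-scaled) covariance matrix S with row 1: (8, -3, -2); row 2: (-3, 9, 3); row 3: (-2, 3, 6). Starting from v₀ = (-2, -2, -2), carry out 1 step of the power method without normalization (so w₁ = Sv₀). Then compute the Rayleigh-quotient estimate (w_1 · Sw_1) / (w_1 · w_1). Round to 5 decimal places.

w1 = Sv₀ = (-6, -18, -14)
Sw1 = (34, -186, -126)
w1·Sw1 = (-6)·34 + (-18)·(-186) + (-14)·(-126) = 4908; w1·w1 = (-6)·(-6) + (-18)·(-18) + (-14)·(-14) = 556
λ ≈ 4908/556 = 8.82734

λ ≈ 8.82734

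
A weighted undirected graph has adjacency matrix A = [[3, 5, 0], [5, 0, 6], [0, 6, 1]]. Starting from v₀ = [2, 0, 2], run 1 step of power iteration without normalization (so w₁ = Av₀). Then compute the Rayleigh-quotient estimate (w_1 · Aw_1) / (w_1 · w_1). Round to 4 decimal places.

w1 = Av₀ = (3·2 + 5·0 + 0·2; 5·2 + 0·0 + 6·2; 0·2 + 6·0 + 1·2) = (6, 22, 2)
Aw1 = (128, 42, 134)
w1·Aw1 = 6·128 + 22·42 + 2·134 = 1960; w1·w1 = 6·6 + 22·22 + 2·2 = 524
λ ≈ 1960/524 = 3.7405

3.7405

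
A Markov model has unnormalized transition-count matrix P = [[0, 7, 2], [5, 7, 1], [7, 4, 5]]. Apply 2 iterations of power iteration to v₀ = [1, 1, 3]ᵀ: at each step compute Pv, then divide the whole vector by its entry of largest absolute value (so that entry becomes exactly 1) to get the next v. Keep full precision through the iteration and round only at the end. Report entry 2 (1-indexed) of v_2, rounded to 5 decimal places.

0.69751

Pv0 = (13.000000, 15.000000, 26.000000); divide by 26.000000 → v1 = (0.500000, 0.576923, 1.000000)
Pv1 = (6.038462, 7.538462, 10.807692); divide by 10.807692 → v2 = (0.558719, 0.697509, 1.000000)
Requested entry of v2: 196/281 = 0.69751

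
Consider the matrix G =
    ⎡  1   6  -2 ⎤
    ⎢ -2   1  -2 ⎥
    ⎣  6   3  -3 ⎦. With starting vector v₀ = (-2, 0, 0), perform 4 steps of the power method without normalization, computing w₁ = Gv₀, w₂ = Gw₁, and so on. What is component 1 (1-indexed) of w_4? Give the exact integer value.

w1 = Gv₀ = (-2, 4, -12)
w2 = Gw1 = (46, 32, 36)
w3 = Gw2 = (166, -132, 264)
w4 = Gw3 = (-1154, -992, -192)
The requested component of w4 is -1154.

-1154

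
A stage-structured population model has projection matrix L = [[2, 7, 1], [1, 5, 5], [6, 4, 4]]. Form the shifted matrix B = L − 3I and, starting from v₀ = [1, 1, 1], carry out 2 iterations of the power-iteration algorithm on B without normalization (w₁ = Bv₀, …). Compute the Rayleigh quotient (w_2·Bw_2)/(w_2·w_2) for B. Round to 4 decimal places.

μ ≈ 8.7884

B = L − 3I has rows (-1, 7, 1); (1, 2, 5); (6, 4, 1)
w1 = Bv₀ = ((-1)·1 + 7·1 + 1·1; 1·1 + 2·1 + 5·1; 6·1 + 4·1 + 1·1) = (7, 8, 11)
w2 = Bw1 = ((-1)·7 + 7·8 + 1·11; 1·7 + 2·8 + 5·11; 6·7 + 4·8 + 1·11) = (60, 78, 85)
Bw2 = (571, 641, 757)
w2·Bw2 = 148603; w2·w2 = 16909; μ ≈ 148603/16909 = 8.7884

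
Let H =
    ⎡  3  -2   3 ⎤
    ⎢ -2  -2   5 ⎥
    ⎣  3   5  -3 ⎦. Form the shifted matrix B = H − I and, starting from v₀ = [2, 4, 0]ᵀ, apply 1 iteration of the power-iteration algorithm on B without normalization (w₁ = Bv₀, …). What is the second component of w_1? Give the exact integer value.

B = H − I has rows (2, -2, 3); (-2, -3, 5); (3, 5, -4)
w1 = Bv₀ = (2·2 + (-2)·4 + 3·0; (-2)·2 + (-3)·4 + 5·0; 3·2 + 5·4 + (-4)·0) = (-4, -16, 26)
Requested component of w1: -16

-16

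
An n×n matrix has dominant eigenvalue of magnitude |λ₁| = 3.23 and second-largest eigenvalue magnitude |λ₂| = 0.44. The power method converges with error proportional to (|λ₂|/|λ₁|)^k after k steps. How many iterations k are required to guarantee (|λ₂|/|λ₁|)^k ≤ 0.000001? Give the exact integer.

|λ₂/λ₁| = 0.44/3.23 = 0.13622
Need k ≥ ln(0.000001) / ln(0.13622) = -13.8155 / -1.9935 ≈ 6.930
Smallest integer k satisfying the bound: 7

7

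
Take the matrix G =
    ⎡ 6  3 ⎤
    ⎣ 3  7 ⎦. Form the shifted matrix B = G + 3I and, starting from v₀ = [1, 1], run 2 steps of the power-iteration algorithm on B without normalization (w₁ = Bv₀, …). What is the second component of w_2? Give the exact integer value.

B = G + 3I has rows (9, 3); (3, 10)
w1 = Bv₀ = (9·1 + 3·1; 3·1 + 10·1) = (12, 13)
w2 = Bw1 = (9·12 + 3·13; 3·12 + 10·13) = (147, 166)
Requested component of w2: 166

166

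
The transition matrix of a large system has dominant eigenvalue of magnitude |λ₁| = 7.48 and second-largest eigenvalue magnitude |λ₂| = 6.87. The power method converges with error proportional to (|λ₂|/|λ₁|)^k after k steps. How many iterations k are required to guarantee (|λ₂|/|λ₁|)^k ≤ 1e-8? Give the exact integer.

|λ₂/λ₁| = 6.87/7.48 = 0.91845
Need k ≥ ln(1e-8) / ln(0.91845) = -18.4207 / -0.0851 ≈ 216.539
Smallest integer k satisfying the bound: 217

217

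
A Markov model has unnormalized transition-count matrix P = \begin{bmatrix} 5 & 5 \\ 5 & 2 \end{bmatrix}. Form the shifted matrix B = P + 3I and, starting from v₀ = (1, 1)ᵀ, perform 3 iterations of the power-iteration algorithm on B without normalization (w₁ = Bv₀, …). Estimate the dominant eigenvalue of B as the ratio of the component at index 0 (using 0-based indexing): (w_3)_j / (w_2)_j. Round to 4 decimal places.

B = P + 3I has rows (8, 5); (5, 5)
w1 = Bv₀ = (8·1 + 5·1; 5·1 + 5·1) = (13, 10)
w2 = Bw1 = (8·13 + 5·10; 5·13 + 5·10) = (154, 115)
w3 = Bw2 = (1807, 1345)
Ratio: 1807/154 = 11.7338

μ ≈ 11.7338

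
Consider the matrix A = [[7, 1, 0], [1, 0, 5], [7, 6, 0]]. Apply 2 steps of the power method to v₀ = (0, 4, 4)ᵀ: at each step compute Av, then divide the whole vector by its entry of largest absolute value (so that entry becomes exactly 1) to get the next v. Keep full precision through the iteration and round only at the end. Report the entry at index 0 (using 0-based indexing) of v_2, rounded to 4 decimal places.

0.3243

Av0 = (4.00000, 20.00000, 24.00000); divide by 24.00000 → v1 = (0.16667, 0.83333, 1.00000)
Av1 = (2.00000, 5.16667, 6.16667); divide by 6.16667 → v2 = (0.32432, 0.83784, 1.00000)
Requested entry of v2: 48/148 = 0.3243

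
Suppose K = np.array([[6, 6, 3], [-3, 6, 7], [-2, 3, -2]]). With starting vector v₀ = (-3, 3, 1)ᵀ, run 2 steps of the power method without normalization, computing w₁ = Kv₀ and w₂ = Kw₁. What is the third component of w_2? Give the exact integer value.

w1 = Kv₀ = (6·(-3) + 6·3 + 3·1; (-3)·(-3) + 6·3 + 7·1; (-2)·(-3) + 3·3 + (-2)·1) = (3, 34, 13)
w2 = Kw1 = (6·3 + 6·34 + 3·13; (-3)·3 + 6·34 + 7·13; (-2)·3 + 3·34 + (-2)·13) = (261, 286, 70)
The requested component of w2 is 70.

70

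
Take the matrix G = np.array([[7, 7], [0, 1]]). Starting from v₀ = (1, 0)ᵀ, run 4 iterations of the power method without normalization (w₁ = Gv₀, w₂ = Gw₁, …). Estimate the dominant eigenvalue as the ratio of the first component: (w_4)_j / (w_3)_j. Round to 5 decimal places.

w1 = Gv₀ = (7, 0)
w2 = Gw1 = (49, 0)
w3 = Gw2 = (343, 0)
w4 = Gw3 = (2401, 0)
Ratio at component: 2401 / 343 = 7.00000

λ ≈ 7.00000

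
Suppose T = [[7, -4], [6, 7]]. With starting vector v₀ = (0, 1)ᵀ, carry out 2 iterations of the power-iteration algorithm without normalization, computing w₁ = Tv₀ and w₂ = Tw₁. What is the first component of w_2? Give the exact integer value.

w1 = Tv₀ = (7·0 + (-4)·1; 6·0 + 7·1) = (-4, 7)
w2 = Tw1 = (7·(-4) + (-4)·7; 6·(-4) + 7·7) = (-56, 25)
The requested component of w2 is -56.

-56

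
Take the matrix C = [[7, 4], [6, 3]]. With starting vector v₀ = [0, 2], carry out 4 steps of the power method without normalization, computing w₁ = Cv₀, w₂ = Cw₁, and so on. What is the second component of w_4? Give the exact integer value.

w1 = Cv₀ = (7·0 + 4·2; 6·0 + 3·2) = (8, 6)
w2 = Cw1 = (7·8 + 4·6; 6·8 + 3·6) = (80, 66)
w3 = Cw2 = (824, 678)
w4 = Cw3 = (8480, 6978)
The requested component of w4 is 6978.

6978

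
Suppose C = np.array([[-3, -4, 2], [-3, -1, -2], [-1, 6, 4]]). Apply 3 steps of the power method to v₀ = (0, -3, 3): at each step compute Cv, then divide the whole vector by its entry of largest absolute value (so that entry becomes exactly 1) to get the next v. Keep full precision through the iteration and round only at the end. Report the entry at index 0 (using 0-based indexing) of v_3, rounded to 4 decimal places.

Cv0 = (18.00000, -3.00000, -6.00000); divide by 18.00000 → v1 = (1.00000, -0.16667, -0.33333)
Cv1 = (-3.00000, -2.16667, -3.33333); divide by -3.33333 → v2 = (0.90000, 0.65000, 1.00000)
Cv2 = (-3.30000, -5.35000, 7.00000); divide by 7.00000 → v3 = (-0.47143, -0.76429, 1.00000)
Requested entry of v3: 198/-420 = -0.4714

-0.4714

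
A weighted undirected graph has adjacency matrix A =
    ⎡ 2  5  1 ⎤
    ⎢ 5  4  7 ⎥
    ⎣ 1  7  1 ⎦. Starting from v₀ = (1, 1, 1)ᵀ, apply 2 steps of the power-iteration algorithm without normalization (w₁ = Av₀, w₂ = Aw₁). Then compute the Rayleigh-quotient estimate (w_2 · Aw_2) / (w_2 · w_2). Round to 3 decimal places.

w1 = Av₀ = (2·1 + 5·1 + 1·1; 5·1 + 4·1 + 7·1; 1·1 + 7·1 + 1·1) = (8, 16, 9)
w2 = Aw1 = (2·8 + 5·16 + 1·9; 5·8 + 4·16 + 7·9; 1·8 + 7·16 + 1·9) = (105, 167, 129)
Aw2 = (1174, 2096, 1403)
w2·Aw2 = 105·1174 + 167·2096 + 129·1403 = 654289; w2·w2 = 105·105 + 167·167 + 129·129 = 55555
λ ≈ 654289/55555 = 11.777

11.777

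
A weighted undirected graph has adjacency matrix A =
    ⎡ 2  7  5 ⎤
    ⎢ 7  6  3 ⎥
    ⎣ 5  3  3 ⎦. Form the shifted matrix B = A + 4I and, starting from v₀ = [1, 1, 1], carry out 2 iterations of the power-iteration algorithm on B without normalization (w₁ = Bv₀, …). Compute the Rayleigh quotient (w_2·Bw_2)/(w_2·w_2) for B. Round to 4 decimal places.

18.0019

B = A + 4I has rows (6, 7, 5); (7, 10, 3); (5, 3, 7)
w1 = Bv₀ = (6·1 + 7·1 + 5·1; 7·1 + 10·1 + 3·1; 5·1 + 3·1 + 7·1) = (18, 20, 15)
w2 = Bw1 = (6·18 + 7·20 + 5·15; 7·18 + 10·20 + 3·15; 5·18 + 3·20 + 7·15) = (323, 371, 255)
Bw2 = (5810, 6736, 4513)
w2·Bw2 = 5526501; w2·w2 = 306995; μ ≈ 5526501/306995 = 18.0019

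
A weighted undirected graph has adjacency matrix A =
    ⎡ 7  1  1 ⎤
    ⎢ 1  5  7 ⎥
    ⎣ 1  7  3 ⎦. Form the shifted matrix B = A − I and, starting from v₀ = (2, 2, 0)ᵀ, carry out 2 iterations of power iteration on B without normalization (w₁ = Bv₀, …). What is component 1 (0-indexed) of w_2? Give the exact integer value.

166

B = A − I has rows (6, 1, 1); (1, 4, 7); (1, 7, 2)
w1 = Bv₀ = (6·2 + 1·2 + 1·0; 1·2 + 4·2 + 7·0; 1·2 + 7·2 + 2·0) = (14, 10, 16)
w2 = Bw1 = (6·14 + 1·10 + 1·16; 1·14 + 4·10 + 7·16; 1·14 + 7·10 + 2·16) = (110, 166, 116)
Requested component of w2: 166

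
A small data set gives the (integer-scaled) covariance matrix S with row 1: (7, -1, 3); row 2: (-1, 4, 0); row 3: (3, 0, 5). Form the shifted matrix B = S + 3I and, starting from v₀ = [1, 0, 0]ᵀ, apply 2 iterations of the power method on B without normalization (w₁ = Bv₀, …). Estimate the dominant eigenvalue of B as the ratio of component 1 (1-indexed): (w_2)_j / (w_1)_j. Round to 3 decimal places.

B = S + 3I has rows (10, -1, 3); (-1, 7, 0); (3, 0, 8)
w1 = Bv₀ = (10·1 + (-1)·0 + 3·0; (-1)·1 + 7·0 + 0·0; 3·1 + 0·0 + 8·0) = (10, -1, 3)
w2 = Bw1 = (10·10 + (-1)·(-1) + 3·3; (-1)·10 + 7·(-1) + 0·3; 3·10 + 0·(-1) + 8·3) = (110, -17, 54)
Ratio: 110/10 = 11.000

μ ≈ 11.000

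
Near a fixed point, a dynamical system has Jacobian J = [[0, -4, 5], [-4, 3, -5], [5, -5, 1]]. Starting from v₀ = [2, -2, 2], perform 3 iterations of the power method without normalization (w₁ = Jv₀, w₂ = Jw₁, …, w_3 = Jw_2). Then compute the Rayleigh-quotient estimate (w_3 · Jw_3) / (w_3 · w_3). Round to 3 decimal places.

w1 = Jv₀ = (18, -24, 22)
w2 = Jw1 = (206, -254, 232)
w3 = Jw2 = (2176, -2746, 2532)
Jw3 = (23644, -29602, 27142)
w3·Jw3 = 2176·23644 + (-2746)·(-29602) + 2532·27142 = 201459980; w3·w3 = 2176·2176 + (-2746)·(-2746) + 2532·2532 = 18686516
λ ≈ 201459980/18686516 = 10.781

λ ≈ 10.781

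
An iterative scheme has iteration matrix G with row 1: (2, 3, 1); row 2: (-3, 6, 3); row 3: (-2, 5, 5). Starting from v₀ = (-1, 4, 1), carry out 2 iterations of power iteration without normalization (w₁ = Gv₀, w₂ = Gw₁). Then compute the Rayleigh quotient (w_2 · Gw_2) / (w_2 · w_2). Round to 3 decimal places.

w1 = Gv₀ = (2·(-1) + 3·4 + 1·1; (-3)·(-1) + 6·4 + 3·1; (-2)·(-1) + 5·4 + 5·1) = (11, 30, 27)
w2 = Gw1 = (2·11 + 3·30 + 1·27; (-3)·11 + 6·30 + 3·27; (-2)·11 + 5·30 + 5·27) = (139, 228, 263)
Gw2 = (1225, 1740, 2177)
w2·Gw2 = 139·1225 + 228·1740 + 263·2177 = 1139546; w2·w2 = 139·139 + 228·228 + 263·263 = 140474
λ ≈ 1139546/140474 = 8.112

λ ≈ 8.112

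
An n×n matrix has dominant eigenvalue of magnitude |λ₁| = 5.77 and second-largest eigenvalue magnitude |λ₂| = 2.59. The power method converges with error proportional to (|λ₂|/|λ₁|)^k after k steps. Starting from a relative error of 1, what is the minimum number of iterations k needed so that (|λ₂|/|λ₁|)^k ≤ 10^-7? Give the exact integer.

|λ₂/λ₁| = 2.59/5.77 = 0.44887
Need k ≥ ln(10^-7) / ln(0.44887) = -16.1181 / -0.8010 ≈ 20.122
Smallest integer k satisfying the bound: 21

21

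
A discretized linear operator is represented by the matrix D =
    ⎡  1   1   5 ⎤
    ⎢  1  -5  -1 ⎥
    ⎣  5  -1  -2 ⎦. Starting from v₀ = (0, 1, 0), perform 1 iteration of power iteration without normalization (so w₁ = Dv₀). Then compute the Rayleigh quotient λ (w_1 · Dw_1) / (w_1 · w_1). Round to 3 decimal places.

-5.778

w1 = Dv₀ = (1, -5, -1)
Dw1 = (-9, 27, 12)
w1·Dw1 = 1·(-9) + (-5)·27 + (-1)·12 = -156; w1·w1 = 1·1 + (-5)·(-5) + (-1)·(-1) = 27
λ ≈ -156/27 = -5.778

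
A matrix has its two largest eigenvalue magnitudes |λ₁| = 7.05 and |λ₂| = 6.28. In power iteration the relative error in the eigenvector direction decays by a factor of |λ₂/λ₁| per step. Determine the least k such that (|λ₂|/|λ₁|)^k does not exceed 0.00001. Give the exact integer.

|λ₂/λ₁| = 6.28/7.05 = 0.89078
Need k ≥ ln(0.00001) / ln(0.89078) = -11.5129 / -0.1157 ≈ 99.543
Smallest integer k satisfying the bound: 100

100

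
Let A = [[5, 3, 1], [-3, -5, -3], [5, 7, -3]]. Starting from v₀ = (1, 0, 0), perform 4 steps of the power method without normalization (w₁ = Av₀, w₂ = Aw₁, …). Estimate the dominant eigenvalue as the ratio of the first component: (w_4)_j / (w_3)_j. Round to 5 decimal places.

w1 = Av₀ = (5·1 + 3·0 + 1·0; (-3)·1 + (-5)·0 + (-3)·0; 5·1 + 7·0 + (-3)·0) = (5, -3, 5)
w2 = Aw1 = (5·5 + 3·(-3) + 1·5; (-3)·5 + (-5)·(-3) + (-3)·5; 5·5 + 7·(-3) + (-3)·5) = (21, -15, -11)
w3 = Aw2 = (49, 45, 33)
w4 = Aw3 = (413, -471, 461)
Ratio at component: 413 / 49 = 8.42857

8.42857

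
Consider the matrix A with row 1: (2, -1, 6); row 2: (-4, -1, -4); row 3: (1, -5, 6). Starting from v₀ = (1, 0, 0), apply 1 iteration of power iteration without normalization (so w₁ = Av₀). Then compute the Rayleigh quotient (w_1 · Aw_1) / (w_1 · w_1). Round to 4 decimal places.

λ ≈ 4.1905

w1 = Av₀ = (2·1 + (-1)·0 + 6·0; (-4)·1 + (-1)·0 + (-4)·0; 1·1 + (-5)·0 + 6·0) = (2, -4, 1)
Aw1 = (14, -8, 28)
w1·Aw1 = 2·14 + (-4)·(-8) + 1·28 = 88; w1·w1 = 2·2 + (-4)·(-4) + 1·1 = 21
λ ≈ 88/21 = 4.1905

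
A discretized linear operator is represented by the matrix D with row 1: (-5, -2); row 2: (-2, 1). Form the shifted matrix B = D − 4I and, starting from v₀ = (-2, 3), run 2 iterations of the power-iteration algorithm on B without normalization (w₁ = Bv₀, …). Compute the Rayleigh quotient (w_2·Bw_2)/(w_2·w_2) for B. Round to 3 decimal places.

B = D − 4I has rows (-9, -2); (-2, -3)
w1 = Bv₀ = (12, -5)
w2 = Bw1 = (-98, -9)
Bw2 = (900, 223)
w2·Bw2 = -90207; w2·w2 = 9685; μ ≈ -90207/9685 = -9.314

-9.314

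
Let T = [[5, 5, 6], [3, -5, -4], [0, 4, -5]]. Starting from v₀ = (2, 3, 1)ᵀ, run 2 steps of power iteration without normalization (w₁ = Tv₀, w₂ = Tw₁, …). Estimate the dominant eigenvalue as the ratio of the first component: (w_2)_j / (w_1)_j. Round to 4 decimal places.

w1 = Tv₀ = (5·2 + 5·3 + 6·1; 3·2 + (-5)·3 + (-4)·1; 0·2 + 4·3 + (-5)·1) = (31, -13, 7)
w2 = Tw1 = (5·31 + 5·(-13) + 6·7; 3·31 + (-5)·(-13) + (-4)·7; 0·31 + 4·(-13) + (-5)·7) = (132, 130, -87)
Ratio at component: 132 / 31 = 4.2581

λ ≈ 4.2581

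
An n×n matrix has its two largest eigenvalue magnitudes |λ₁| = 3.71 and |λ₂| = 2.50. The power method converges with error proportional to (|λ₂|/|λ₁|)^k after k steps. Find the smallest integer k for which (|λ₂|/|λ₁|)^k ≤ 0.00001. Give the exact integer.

30

|λ₂/λ₁| = 2.50/3.71 = 0.67385
Need k ≥ ln(0.00001) / ln(0.67385) = -11.5129 / -0.3947 ≈ 29.166
Smallest integer k satisfying the bound: 30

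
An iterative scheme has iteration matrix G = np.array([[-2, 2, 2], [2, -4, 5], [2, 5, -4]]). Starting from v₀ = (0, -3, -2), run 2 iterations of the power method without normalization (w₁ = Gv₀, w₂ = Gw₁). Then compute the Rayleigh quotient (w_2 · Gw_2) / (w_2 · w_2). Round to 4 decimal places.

-6.9456

w1 = Gv₀ = (-10, 2, -7)
w2 = Gw1 = (10, -63, 18)
Gw2 = (-110, 362, -367)
w2·Gw2 = 10·(-110) + (-63)·362 + 18·(-367) = -30512; w2·w2 = 10·10 + (-63)·(-63) + 18·18 = 4393
λ ≈ -30512/4393 = -6.9456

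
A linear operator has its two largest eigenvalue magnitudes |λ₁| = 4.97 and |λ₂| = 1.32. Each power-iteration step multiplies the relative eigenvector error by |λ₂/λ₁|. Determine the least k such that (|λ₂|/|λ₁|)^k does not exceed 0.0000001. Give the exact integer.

13

|λ₂/λ₁| = 1.32/4.97 = 0.26559
Need k ≥ ln(0.0000001) / ln(0.26559) = -16.1181 / -1.3258 ≈ 12.157
Smallest integer k satisfying the bound: 13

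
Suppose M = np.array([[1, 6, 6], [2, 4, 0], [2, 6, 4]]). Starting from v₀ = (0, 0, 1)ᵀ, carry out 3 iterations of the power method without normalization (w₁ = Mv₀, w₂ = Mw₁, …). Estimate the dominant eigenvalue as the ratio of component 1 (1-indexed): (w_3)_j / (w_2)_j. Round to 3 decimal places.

λ ≈ 9.000

w1 = Mv₀ = (1·0 + 6·0 + 6·1; 2·0 + 4·0 + 0·1; 2·0 + 6·0 + 4·1) = (6, 0, 4)
w2 = Mw1 = (1·6 + 6·0 + 6·4; 2·6 + 4·0 + 0·4; 2·6 + 6·0 + 4·4) = (30, 12, 28)
w3 = Mw2 = (270, 108, 244)
Ratio at component: 270 / 30 = 9.000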